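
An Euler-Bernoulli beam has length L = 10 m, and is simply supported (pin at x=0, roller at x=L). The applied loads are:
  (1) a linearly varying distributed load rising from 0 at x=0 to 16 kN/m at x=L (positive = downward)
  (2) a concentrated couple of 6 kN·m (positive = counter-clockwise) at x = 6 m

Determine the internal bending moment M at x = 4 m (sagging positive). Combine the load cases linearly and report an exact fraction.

Load 1 — triangular load w₀=16 kN/m (0→w₀ over full span):
  M_1 = w₀Lx/6 - w₀x³/(6L) = 16·10·4/6 - 16·4³/(6·10) = 448/5 kN·m
Load 2 — applied couple M₀=6 kN·m at a=6 m (b=L-a=4):
  M_2 = M₀x/L  [x≤a] = 6·4/10 = 12/5 kN·m
Superposition: M = Σ M_i = 92 kN·m ≈ 92.000000 kN·m

M(4) = 92 kN·m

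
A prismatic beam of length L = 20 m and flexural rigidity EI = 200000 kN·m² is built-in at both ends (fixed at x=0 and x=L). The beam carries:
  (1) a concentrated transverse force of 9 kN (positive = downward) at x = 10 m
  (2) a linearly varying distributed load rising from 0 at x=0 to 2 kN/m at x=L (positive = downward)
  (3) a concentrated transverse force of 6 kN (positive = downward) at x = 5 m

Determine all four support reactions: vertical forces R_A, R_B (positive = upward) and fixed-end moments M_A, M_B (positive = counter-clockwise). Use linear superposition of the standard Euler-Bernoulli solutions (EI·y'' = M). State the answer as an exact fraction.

Load 1 — point force P=9 kN at a=10 m (b=L-a=10):
  R_A = Pb²(3a+b)/L³ = 9·10²·(3·10+10)/20³ = 9/2 kN
  M_A = Pab²/L² = 9·10·10²/20² = 45/2 kN·m
  R_B = Pa²(a+3b)/L³ = 9·10²·(10+3·10)/20³ = 9/2 kN
  M_B = -Pa²b/L² = -9·10²·10/20² = -45/2 kN·m
Load 2 — triangular load w₀=2 kN/m (0→w₀ over full span):
  R_A = 3w₀L/20 = 3·2·20/20 = 6 kN
  M_A = w₀L²/30 = 2·20²/30 = 80/3 kN·m
  R_B = 7w₀L/20 = 7·2·20/20 = 14 kN
  M_B = -w₀L²/20 = -2·20²/20 = -40 kN·m
Load 3 — point force P=6 kN at a=5 m (b=L-a=15):
  R_A = Pb²(3a+b)/L³ = 6·15²·(3·5+15)/20³ = 81/16 kN
  M_A = Pab²/L² = 6·5·15²/20² = 135/8 kN·m
  R_B = Pa²(a+3b)/L³ = 6·5²·(5+3·15)/20³ = 15/16 kN
  M_B = -Pa²b/L² = -6·5²·15/20² = -45/8 kN·m
Superposition: R_A = 249/16 kN, M_A = 1585/24 kN·m, R_B = 311/16 kN, M_B = -545/8 kN·m

R_A = 249/16 kN, M_A = 1585/24 kN·m, R_B = 311/16 kN, M_B = -545/8 kN·m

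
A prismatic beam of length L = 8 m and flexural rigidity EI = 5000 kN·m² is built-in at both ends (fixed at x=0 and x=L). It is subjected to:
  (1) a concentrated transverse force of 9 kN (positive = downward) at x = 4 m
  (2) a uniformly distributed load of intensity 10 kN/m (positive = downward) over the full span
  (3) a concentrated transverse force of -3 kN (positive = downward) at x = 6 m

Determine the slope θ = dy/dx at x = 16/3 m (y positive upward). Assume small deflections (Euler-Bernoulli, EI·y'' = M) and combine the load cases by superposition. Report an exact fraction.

Load 1 — point force P=9 kN at a=4 m (b=L-a=4):
  θ_1 = Pa²(L-x)(2bL-(3b+a)(L-x))/(2L³EI)  [x>a] = 9·4²·(8-(16/3))·(2·4·8-(3·4+4)·(8-(16/3)))/(2·8³·5000) = 1/625 rad
Load 2 — uniform load w=10 kN/m over full span:
  θ_2 = -wx(L-x)(L-2x)/(12EI) = -10·(16/3)·(8-(16/3))·(8-2·(16/3))/(12·5000) = 64/10125 rad
Load 3 — point force P=-3 kN at a=6 m (b=L-a=2):
  θ_3 = -Pb²x(2aL-(3a+b)x)/(2L³EI)  [x≤a] = -(-3)·2²·(16/3)·(2·6·8-(3·6+2)·(16/3))/(2·8³·5000) = -1/7500 rad
Superposition: θ = Σ θ_i = 1577/202500 rad ≈ 0.007788 rad

θ(16/3) = 1577/202500 rad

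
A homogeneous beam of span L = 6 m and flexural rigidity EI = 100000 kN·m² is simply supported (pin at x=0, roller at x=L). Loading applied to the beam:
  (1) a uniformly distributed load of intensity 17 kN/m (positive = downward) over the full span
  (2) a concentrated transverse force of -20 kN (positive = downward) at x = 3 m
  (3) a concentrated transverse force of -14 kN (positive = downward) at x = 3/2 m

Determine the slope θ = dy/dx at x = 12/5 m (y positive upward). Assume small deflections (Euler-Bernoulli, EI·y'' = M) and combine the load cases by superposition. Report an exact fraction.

θ(12/5) = -52191/200000000 rad

Load 1 — uniform load w=17 kN/m over full span:
  θ_1 = -w(L³-6Lx²+4x³)/(24EI) = -17·(6³-6·6·(12/5)²+4·(12/5)³)/(24·100000) = -5661/12500000 rad
Load 2 — point force P=-20 kN at a=3 m (b=L-a=3):
  θ_2 = -Pb(L²-b²-3x²)/(6LEI)  [x≤a] = -(-20)·3·(6²-3²-3·(12/5)²)/(6·6·100000) = 81/500000 rad
Load 3 — point force P=-14 kN at a=3/2 m (b=L-a=9/2):
  θ_3 = -Pa(2L²-6Lx+3x²+a²)/(6LEI)  [x>a] = -(-14)·(3/2)·(2·6²-6·6·(12/5)+3·(12/5)²+(3/2)²)/(6·6·100000) = 1197/40000000 rad
Superposition: θ = Σ θ_i = -52191/200000000 rad ≈ -0.000261 rad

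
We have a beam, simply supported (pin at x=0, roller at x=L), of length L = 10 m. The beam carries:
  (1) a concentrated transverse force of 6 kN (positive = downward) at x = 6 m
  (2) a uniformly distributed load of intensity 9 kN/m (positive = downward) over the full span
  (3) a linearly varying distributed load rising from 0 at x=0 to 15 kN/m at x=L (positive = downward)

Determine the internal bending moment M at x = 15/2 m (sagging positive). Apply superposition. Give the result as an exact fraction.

Load 1 — point force P=6 kN at a=6 m (b=L-a=4):
  M_1 = Pa(L-x)/L  [x>a] = 6·6·(10-(15/2))/10 = 9 kN·m
Load 2 — uniform load w=9 kN/m over full span:
  M_2 = wx(L-x)/2 = 9·(15/2)·(10-(15/2))/2 = 675/8 kN·m
Load 3 — triangular load w₀=15 kN/m (0→w₀ over full span):
  M_3 = w₀Lx/6 - w₀x³/(6L) = 15·10·(15/2)/6 - 15·(15/2)³/(6·10) = 2625/32 kN·m
Superposition: M = Σ M_i = 5613/32 kN·m ≈ 175.406250 kN·m

M(15/2) = 5613/32 kN·m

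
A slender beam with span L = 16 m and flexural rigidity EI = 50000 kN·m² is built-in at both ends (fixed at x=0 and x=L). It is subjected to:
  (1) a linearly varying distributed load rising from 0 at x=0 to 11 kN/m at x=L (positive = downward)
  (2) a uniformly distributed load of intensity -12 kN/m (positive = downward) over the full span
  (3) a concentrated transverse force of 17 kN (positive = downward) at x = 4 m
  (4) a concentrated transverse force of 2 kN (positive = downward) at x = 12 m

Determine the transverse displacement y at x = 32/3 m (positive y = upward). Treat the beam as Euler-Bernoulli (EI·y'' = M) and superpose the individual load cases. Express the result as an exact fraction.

y(32/3) = 157366/11390625 m

Load 1 — triangular load w₀=11 kN/m (0→w₀ over full span):
  y_1 = -w₀x²(L-x)²(x+2L)/(120LEI) = -11·(32/3)²·(16-(32/3))²·((32/3)+2·16)/(120·16·50000) = -180224/11390625 m
Load 2 — uniform load w=-12 kN/m over full span:
  y_2 = -wx²(L-x)²/(24EI) = -(-12)·(32/3)²·(16-(32/3))²/(24·50000) = 8192/253125 m
Load 3 — point force P=17 kN at a=4 m (b=L-a=12):
  y_3 = -Pa²(L-x)²(3bL-(3b+a)(L-x))/(6L³EI)  [x>a] = -17·4²·(16-(32/3))²·(3·12·16-(3·12+4)·(16-(32/3)))/(6·16³·50000) = -578/253125 m
Load 4 — point force P=2 kN at a=12 m (b=L-a=4):
  y_4 = -Pb²x²(3aL-(3a+b)x)/(6L³EI)  [x≤a] = -2·4²·(32/3)²·(3·12·16-(3·12+4)·(32/3))/(6·16³·50000) = -112/253125 m
Superposition: y = Σ y_i = 157366/11390625 m ≈ 0.013815 m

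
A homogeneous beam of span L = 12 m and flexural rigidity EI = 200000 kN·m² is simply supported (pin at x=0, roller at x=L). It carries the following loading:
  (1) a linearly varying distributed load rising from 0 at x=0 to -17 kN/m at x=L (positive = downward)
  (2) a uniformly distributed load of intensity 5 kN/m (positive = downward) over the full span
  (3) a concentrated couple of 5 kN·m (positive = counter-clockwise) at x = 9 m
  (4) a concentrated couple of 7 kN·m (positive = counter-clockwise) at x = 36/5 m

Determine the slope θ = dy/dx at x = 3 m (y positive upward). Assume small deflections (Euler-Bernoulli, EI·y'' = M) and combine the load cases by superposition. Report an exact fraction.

Load 1 — triangular load w₀=-17 kN/m (0→w₀ over full span):
  θ_1 = -w₀(7L⁴-30L²x²+15x⁴)/(360LEI) = -(-17)·(7·12⁴-30·12²·3²+15·3⁴)/(360·12·200000) = 67677/32000000 rad
Load 2 — uniform load w=5 kN/m over full span:
  θ_2 = -w(L³-6Lx²+4x³)/(24EI) = -5·(12³-6·12·3²+4·3³)/(24·200000) = -99/80000 rad
Load 3 — applied couple M₀=5 kN·m at a=9 m (b=L-a=3):
  θ_3 = (M₀x²/(2L)+C₁)/EI  [x≤a] with C₁=M₀(3b²-L²)/(6L)=-65/8 = (5·3²/(2·12)+(-65/8))/200000 = -1/32000 rad
Load 4 — applied couple M₀=7 kN·m at a=36/5 m (b=L-a=24/5):
  θ_4 = (M₀x²/(2L)+C₁)/EI  [x≤a] with C₁=M₀(3b²-L²)/(6L)=-182/25 = (7·3²/(2·12)+(-182/25))/200000 = -931/40000000 rad
Superposition: θ = Σ θ_i = 131661/160000000 rad ≈ 0.000823 rad

θ(3) = 131661/160000000 rad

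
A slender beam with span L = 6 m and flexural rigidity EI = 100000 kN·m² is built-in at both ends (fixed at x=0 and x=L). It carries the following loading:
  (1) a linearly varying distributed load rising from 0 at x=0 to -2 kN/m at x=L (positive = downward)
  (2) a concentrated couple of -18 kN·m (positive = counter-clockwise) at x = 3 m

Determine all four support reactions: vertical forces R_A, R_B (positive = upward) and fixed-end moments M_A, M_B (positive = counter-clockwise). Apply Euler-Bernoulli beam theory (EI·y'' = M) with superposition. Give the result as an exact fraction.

Load 1 — triangular load w₀=-2 kN/m (0→w₀ over full span):
  R_A = 3w₀L/20 = 3·(-2)·6/20 = -9/5 kN
  M_A = w₀L²/30 = (-2)·6²/30 = -12/5 kN·m
  R_B = 7w₀L/20 = 7·(-2)·6/20 = -21/5 kN
  M_B = -w₀L²/20 = -(-2)·6²/20 = 18/5 kN·m
Load 2 — applied couple M₀=-18 kN·m at a=3 m (b=L-a=3):
  R_A = 6M₀ab/L³ = 6·(-18)·3·3/6³ = -9/2 kN
  M_A = M₀b(2a-b)/L² = (-18)·3·(2·3-3)/6² = -9/2 kN·m
  R_B = -6M₀ab/L³ = -6·(-18)·3·3/6³ = 9/2 kN
  M_B = M₀a(2b-a)/L² = (-18)·3·(2·3-3)/6² = -9/2 kN·m
Superposition: R_A = -63/10 kN, M_A = -69/10 kN·m, R_B = 3/10 kN, M_B = -9/10 kN·m

R_A = -63/10 kN, M_A = -69/10 kN·m, R_B = 3/10 kN, M_B = -9/10 kN·m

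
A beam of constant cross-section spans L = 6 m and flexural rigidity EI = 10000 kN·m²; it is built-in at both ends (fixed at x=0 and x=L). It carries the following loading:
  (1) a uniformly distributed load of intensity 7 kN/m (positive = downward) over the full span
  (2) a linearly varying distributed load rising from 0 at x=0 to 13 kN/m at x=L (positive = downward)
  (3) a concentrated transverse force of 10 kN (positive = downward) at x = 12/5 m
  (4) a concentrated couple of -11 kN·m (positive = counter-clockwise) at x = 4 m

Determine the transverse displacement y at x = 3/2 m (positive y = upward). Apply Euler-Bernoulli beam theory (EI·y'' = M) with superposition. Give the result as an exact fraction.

Load 1 — uniform load w=7 kN/m over full span:
  y_1 = -wx²(L-x)²/(24EI) = -7·(3/2)²·(6-(3/2))²/(24·10000) = -1701/1280000 m
Load 2 — triangular load w₀=13 kN/m (0→w₀ over full span):
  y_2 = -w₀x²(L-x)²(x+2L)/(120LEI) = -13·(3/2)²·(6-(3/2))²·((3/2)+2·6)/(120·6·10000) = -28431/25600000 m
Load 3 — point force P=10 kN at a=12/5 m (b=L-a=18/5):
  y_3 = -Pb²x²(3aL-(3a+b)x)/(6L³EI)  [x≤a] = -10·(18/5)²·(3/2)²·(3·(12/5)·6-(3·(12/5)+(18/5))·(3/2))/(6·6³·10000) = -243/400000 m
Load 4 — applied couple M₀=-11 kN·m at a=4 m (b=L-a=2):
  y_4 = (R_Ax³/6 - M_Ax²/2)/EI  [x≤a] with R_A=-22/9, M_A=-11/3 = ((-22/9)·(3/2)³/6 - (-11/3)·(3/2)²/2)/10000 = 11/40000 m
Superposition: y = Σ y_i = -70963/25600000 m ≈ -0.002772 m

y(3/2) = -70963/25600000 m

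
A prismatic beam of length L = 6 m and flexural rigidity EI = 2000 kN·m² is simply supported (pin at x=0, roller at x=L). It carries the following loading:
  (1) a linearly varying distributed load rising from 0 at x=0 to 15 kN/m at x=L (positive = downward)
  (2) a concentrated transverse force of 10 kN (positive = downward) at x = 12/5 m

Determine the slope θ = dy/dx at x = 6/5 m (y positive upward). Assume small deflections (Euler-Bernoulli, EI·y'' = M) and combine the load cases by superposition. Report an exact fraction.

Load 1 — triangular load w₀=15 kN/m (0→w₀ over full span):
  θ_1 = -w₀(7L⁴-30L²x²+15x⁴)/(360LEI) = -15·(7·6⁴-30·6²·(6/5)²+15·(6/5)⁴)/(360·6·2000) = -819/31250 rad
Load 2 — point force P=10 kN at a=12/5 m (b=L-a=18/5):
  θ_2 = -Pb(L²-b²-3x²)/(6LEI)  [x≤a] = -10·(18/5)·(6²-(18/5)²-3·(6/5)²)/(6·6·2000) = -117/12500 rad
Superposition: θ = Σ θ_i = -2223/62500 rad ≈ -0.035568 rad

θ(6/5) = -2223/62500 rad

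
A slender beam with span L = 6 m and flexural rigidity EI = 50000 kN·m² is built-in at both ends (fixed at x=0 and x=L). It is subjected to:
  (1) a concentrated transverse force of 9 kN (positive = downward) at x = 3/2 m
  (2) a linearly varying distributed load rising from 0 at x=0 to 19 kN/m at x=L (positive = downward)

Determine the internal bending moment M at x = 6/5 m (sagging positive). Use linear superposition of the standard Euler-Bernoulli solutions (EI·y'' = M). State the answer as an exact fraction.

Load 1 — point force P=9 kN at a=3/2 m (b=L-a=9/2):
  M_1 = Pb²(3a+b)x/L³ - Pab²/L²  [x≤a] = 9·(9/2)²·(3·(3/2)+(9/2))·(6/5)/6³ - 9·(3/2)·(9/2)²/6² = 243/160 kN·m
Load 2 — triangular load w₀=19 kN/m (0→w₀ over full span):
  M_2 = 3w₀Lx/20 - w₀L²/30 - w₀x³/(6L) = 3·19·6·(6/5)/20 - 19·6²/30 - 19·(6/5)³/(6·6) = -399/125 kN·m
Superposition: M = Σ M_i = -6693/4000 kN·m ≈ -1.673250 kN·m

M(6/5) = -6693/4000 kN·m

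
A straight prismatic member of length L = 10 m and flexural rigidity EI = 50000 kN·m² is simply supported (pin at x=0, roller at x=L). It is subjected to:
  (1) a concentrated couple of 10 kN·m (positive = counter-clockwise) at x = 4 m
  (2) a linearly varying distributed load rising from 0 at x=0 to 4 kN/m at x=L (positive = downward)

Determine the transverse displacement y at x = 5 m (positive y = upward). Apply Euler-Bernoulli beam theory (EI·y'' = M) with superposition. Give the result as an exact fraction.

Load 1 — applied couple M₀=10 kN·m at a=4 m (b=L-a=6):
  y_1 = (M₀x³/(6L)-M₀(x-a)²/2+C₁x)/EI  [x>a] with C₁=M₀(3b²-L²)/(6L)=4/3 = (10·5³/(6·10)-10·(5-4)²/2+(4/3)·5)/50000 = 9/20000 m
Load 2 — triangular load w₀=4 kN/m (0→w₀ over full span):
  y_2 = -w₀x(7L⁴-10L²x²+3x⁴)/(360LEI) = -4·5·(7·10⁴-10·10²·5²+3·5⁴)/(360·10·50000) = -1/192 m
Superposition: y = Σ y_i = -571/120000 m ≈ -0.004758 m

y(5) = -571/120000 m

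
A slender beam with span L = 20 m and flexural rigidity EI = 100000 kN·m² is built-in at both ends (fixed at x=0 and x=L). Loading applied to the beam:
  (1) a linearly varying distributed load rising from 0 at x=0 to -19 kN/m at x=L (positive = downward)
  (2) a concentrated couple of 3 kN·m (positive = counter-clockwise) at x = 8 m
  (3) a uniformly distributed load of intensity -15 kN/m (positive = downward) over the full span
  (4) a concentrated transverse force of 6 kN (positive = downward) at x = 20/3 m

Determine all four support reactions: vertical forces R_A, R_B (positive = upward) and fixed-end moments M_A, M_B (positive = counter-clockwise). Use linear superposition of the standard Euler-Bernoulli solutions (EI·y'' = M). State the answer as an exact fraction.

Load 1 — triangular load w₀=-19 kN/m (0→w₀ over full span):
  R_A = 3w₀L/20 = 3·(-19)·20/20 = -57 kN
  M_A = w₀L²/30 = (-19)·20²/30 = -760/3 kN·m
  R_B = 7w₀L/20 = 7·(-19)·20/20 = -133 kN
  M_B = -w₀L²/20 = -(-19)·20²/20 = 380 kN·m
Load 2 — applied couple M₀=3 kN·m at a=8 m (b=L-a=12):
  R_A = 6M₀ab/L³ = 6·3·8·12/20³ = 27/125 kN
  M_A = M₀b(2a-b)/L² = 3·12·(2·8-12)/20² = 9/25 kN·m
  R_B = -6M₀ab/L³ = -6·3·8·12/20³ = -27/125 kN
  M_B = M₀a(2b-a)/L² = 3·8·(2·12-8)/20² = 24/25 kN·m
Load 3 — uniform load w=-15 kN/m over full span:
  R_A = wL/2 = (-15)·20/2 = -150 kN
  M_A = wL²/12 = (-15)·20²/12 = -500 kN·m
  R_B = wL/2 = (-15)·20/2 = -150 kN
  M_B = -wL²/12 = -(-15)·20²/12 = 500 kN·m
Load 4 — point force P=6 kN at a=20/3 m (b=L-a=40/3):
  R_A = Pb²(3a+b)/L³ = 6·(40/3)²·(3·(20/3)+(40/3))/20³ = 40/9 kN
  M_A = Pab²/L² = 6·(20/3)·(40/3)²/20² = 160/9 kN·m
  R_B = Pa²(a+3b)/L³ = 6·(20/3)²·((20/3)+3·(40/3))/20³ = 14/9 kN
  M_B = -Pa²b/L² = -6·(20/3)²·(40/3)/20² = -80/9 kN·m
Superposition: R_A = -227632/1125 kN, M_A = -165419/225 kN·m, R_B = -316868/1125 kN, M_B = 196216/225 kN·m

R_A = -227632/1125 kN, M_A = -165419/225 kN·m, R_B = -316868/1125 kN, M_B = 196216/225 kN·m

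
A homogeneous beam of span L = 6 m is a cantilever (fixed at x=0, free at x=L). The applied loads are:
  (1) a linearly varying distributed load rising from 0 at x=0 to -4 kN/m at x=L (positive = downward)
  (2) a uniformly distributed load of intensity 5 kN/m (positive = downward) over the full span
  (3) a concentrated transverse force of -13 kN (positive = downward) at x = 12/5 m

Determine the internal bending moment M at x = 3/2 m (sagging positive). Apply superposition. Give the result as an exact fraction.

Load 1 — triangular load w₀=-4 kN/m (0→w₀ over full span):
  M_1 = w₀Lx/2 - w₀L²/3 - w₀x³/(6L) = (-4)·6·(3/2)/2 - (-4)·6²/3 - (-4)·(3/2)³/(6·6) = 243/8 kN·m
Load 2 — uniform load w=5 kN/m over full span:
  M_2 = -w(L-x)²/2 = -5·(6-(3/2))²/2 = -405/8 kN·m
Load 3 — point force P=-13 kN at a=12/5 m (b=L-a=18/5):
  M_3 = -P(a-x)  [x≤a] = -(-13)·((12/5)-(3/2)) = 117/10 kN·m
Superposition: M = Σ M_i = -171/20 kN·m ≈ -8.550000 kN·m

M(3/2) = -171/20 kN·m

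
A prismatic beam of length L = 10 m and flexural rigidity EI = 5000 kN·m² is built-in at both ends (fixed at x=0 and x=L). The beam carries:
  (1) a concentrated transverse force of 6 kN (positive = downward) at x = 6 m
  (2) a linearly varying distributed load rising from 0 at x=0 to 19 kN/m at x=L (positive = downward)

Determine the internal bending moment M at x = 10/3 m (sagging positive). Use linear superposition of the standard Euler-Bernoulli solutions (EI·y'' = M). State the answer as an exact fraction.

Load 1 — point force P=6 kN at a=6 m (b=L-a=4):
  M_1 = Pb²(3a+b)x/L³ - Pab²/L²  [x≤a] = 6·4²·(3·6+4)·(10/3)/10³ - 6·6·4²/10² = 32/25 kN·m
Load 2 — triangular load w₀=19 kN/m (0→w₀ over full span):
  M_2 = 3w₀Lx/20 - w₀L²/30 - w₀x³/(6L) = 3·19·10·(10/3)/20 - 19·10²/30 - 19·(10/3)³/(6·10) = 1615/81 kN·m
Superposition: M = Σ M_i = 42967/2025 kN·m ≈ 21.218272 kN·m

M(10/3) = 42967/2025 kN·m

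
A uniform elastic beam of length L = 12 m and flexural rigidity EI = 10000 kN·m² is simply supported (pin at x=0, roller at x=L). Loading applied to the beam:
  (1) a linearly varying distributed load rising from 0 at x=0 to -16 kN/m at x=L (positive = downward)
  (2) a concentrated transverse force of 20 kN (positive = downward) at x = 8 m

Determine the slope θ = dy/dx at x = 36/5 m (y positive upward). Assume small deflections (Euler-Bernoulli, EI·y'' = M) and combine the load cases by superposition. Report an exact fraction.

θ(36/5) = -39362/3515625 rad

Load 1 — triangular load w₀=-16 kN/m (0→w₀ over full span):
  θ_1 = -w₀(7L⁴-30L²x²+15x⁴)/(360LEI) = -(-16)·(7·12⁴-30·12²·(36/5)²+15·(36/5)⁴)/(360·12·10000) = -5568/390625 rad
Load 2 — point force P=20 kN at a=8 m (b=L-a=4):
  θ_2 = -Pb(L²-b²-3x²)/(6LEI)  [x≤a] = -20·4·(12²-4²-3·(36/5)²)/(6·12·10000) = 86/28125 rad
Superposition: θ = Σ θ_i = -39362/3515625 rad ≈ -0.011196 rad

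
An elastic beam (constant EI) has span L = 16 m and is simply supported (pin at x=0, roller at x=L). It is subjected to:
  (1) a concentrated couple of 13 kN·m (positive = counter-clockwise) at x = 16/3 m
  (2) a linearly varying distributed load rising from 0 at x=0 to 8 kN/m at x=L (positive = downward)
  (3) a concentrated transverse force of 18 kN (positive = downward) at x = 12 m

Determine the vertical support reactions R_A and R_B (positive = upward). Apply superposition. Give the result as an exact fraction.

R_A = 1279/48 kN, R_B = 2657/48 kN

Load 1 — applied couple M₀=13 kN·m at a=16/3 m (b=L-a=32/3):
  R_A = M₀/L = 13/16 kN
  R_B = -M₀/L = -13/16 kN
Load 2 — triangular load w₀=8 kN/m (0→w₀ over full span):
  R_A = w₀L/6 = 8·16/6 = 64/3 kN
  R_B = w₀L/3 = 8·16/3 = 128/3 kN
Load 3 — point force P=18 kN at a=12 m (b=L-a=4):
  R_A = Pb/L = 18·4/16 = 9/2 kN
  R_B = Pa/L = 18·12/16 = 27/2 kN
Superposition: R_A = 1279/48 kN, R_B = 2657/48 kN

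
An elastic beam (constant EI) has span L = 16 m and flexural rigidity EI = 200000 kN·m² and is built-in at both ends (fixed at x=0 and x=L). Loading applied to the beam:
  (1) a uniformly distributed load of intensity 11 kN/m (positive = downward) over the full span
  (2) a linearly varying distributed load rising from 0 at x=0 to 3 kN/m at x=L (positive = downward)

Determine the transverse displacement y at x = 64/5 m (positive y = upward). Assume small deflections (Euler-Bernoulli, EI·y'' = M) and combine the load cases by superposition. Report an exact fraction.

Load 1 — uniform load w=11 kN/m over full span:
  y_1 = -wx²(L-x)²/(24EI) = -11·(64/5)²·(16-(64/5))²/(24·200000) = -22528/5859375 m
Load 2 — triangular load w₀=3 kN/m (0→w₀ over full span):
  y_2 = -w₀x²(L-x)²(x+2L)/(120LEI) = -3·(64/5)²·(16-(64/5))²·((64/5)+2·16)/(120·16·200000) = -28672/48828125 m
Superposition: y = Σ y_i = -649216/146484375 m ≈ -0.004432 m

y(64/5) = -649216/146484375 m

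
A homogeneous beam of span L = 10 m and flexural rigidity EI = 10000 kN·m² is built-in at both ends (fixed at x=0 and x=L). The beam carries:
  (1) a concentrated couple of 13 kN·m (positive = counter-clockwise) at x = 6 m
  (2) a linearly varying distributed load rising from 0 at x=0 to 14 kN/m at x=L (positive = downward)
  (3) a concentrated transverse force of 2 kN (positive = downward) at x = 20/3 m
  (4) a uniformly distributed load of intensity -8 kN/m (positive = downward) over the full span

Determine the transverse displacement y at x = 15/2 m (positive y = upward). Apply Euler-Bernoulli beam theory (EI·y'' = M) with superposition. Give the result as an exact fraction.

Load 1 — applied couple M₀=13 kN·m at a=6 m (b=L-a=4):
  y_1 = (R_Ax³/6 - M_Ax²/2 - M₀(x-a)²/2)/EI  [x>a] with R_A=234/125, M_A=104/25 = ((234/125)·(15/2)³/6 - (104/25)·(15/2)²/2 - 13·((15/2)-6)²/2)/10000 = 0 m
Load 2 — triangular load w₀=14 kN/m (0→w₀ over full span):
  y_2 = -w₀x²(L-x)²(x+2L)/(120LEI) = -14·(15/2)²·(10-(15/2))²·((15/2)+2·10)/(120·10·10000) = -231/20480 m
Load 3 — point force P=2 kN at a=20/3 m (b=L-a=10/3):
  y_3 = -Pa²(L-x)²(3bL-(3b+a)(L-x))/(6L³EI)  [x>a] = -2·(20/3)²·(10-(15/2))²·(3·(10/3)·10-(3·(10/3)+(20/3))·(10-(15/2)))/(6·10³·10000) = -7/12960 m
Load 4 — uniform load w=-8 kN/m over full span:
  y_4 = -wx²(L-x)²/(24EI) = -(-8)·(15/2)²·(10-(15/2))²/(24·10000) = 3/256 m
Superposition: y = Σ y_i = -167/1658880 m ≈ -0.000101 m

y(15/2) = -167/1658880 m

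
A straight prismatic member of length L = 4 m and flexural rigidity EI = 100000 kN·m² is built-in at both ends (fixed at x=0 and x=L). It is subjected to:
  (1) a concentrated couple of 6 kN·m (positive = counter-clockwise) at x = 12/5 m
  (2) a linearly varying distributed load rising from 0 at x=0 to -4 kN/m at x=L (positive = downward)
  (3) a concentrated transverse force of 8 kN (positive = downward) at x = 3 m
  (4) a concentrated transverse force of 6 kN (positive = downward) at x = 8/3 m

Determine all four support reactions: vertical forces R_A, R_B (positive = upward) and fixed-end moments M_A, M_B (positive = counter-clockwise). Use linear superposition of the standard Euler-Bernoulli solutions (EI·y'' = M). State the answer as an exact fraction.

R_A = 2309/900 kN, M_A = 1379/450 kN·m, R_B = 3091/900 kN, M_B = -1861/450 kN·m

Load 1 — applied couple M₀=6 kN·m at a=12/5 m (b=L-a=8/5):
  R_A = 6M₀ab/L³ = 6·6·(12/5)·(8/5)/4³ = 54/25 kN
  M_A = M₀b(2a-b)/L² = 6·(8/5)·(2·(12/5)-(8/5))/4² = 48/25 kN·m
  R_B = -6M₀ab/L³ = -6·6·(12/5)·(8/5)/4³ = -54/25 kN
  M_B = M₀a(2b-a)/L² = 6·(12/5)·(2·(8/5)-(12/5))/4² = 18/25 kN·m
Load 2 — triangular load w₀=-4 kN/m (0→w₀ over full span):
  R_A = 3w₀L/20 = 3·(-4)·4/20 = -12/5 kN
  M_A = w₀L²/30 = (-4)·4²/30 = -32/15 kN·m
  R_B = 7w₀L/20 = 7·(-4)·4/20 = -28/5 kN
  M_B = -w₀L²/20 = -(-4)·4²/20 = 16/5 kN·m
Load 3 — point force P=8 kN at a=3 m (b=L-a=1):
  R_A = Pb²(3a+b)/L³ = 8·1²·(3·3+1)/4³ = 5/4 kN
  M_A = Pab²/L² = 8·3·1²/4² = 3/2 kN·m
  R_B = Pa²(a+3b)/L³ = 8·3²·(3+3·1)/4³ = 27/4 kN
  M_B = -Pa²b/L² = -8·3²·1/4² = -9/2 kN·m
Load 4 — point force P=6 kN at a=8/3 m (b=L-a=4/3):
  R_A = Pb²(3a+b)/L³ = 6·(4/3)²·(3·(8/3)+(4/3))/4³ = 14/9 kN
  M_A = Pab²/L² = 6·(8/3)·(4/3)²/4² = 16/9 kN·m
  R_B = Pa²(a+3b)/L³ = 6·(8/3)²·((8/3)+3·(4/3))/4³ = 40/9 kN
  M_B = -Pa²b/L² = -6·(8/3)²·(4/3)/4² = -32/9 kN·m
Superposition: R_A = 2309/900 kN, M_A = 1379/450 kN·m, R_B = 3091/900 kN, M_B = -1861/450 kN·m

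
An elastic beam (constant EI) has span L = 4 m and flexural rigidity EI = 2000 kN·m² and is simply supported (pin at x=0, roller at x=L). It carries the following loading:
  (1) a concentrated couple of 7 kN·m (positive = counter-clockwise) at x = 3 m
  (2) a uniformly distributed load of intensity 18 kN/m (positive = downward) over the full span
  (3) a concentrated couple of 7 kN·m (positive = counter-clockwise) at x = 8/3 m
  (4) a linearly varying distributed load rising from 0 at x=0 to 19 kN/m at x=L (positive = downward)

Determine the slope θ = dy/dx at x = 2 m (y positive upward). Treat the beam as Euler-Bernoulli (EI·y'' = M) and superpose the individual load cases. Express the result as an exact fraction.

θ(2) = -497/720000 rad

Load 1 — applied couple M₀=7 kN·m at a=3 m (b=L-a=1):
  θ_1 = (M₀x²/(2L)+C₁)/EI  [x≤a] with C₁=M₀(3b²-L²)/(6L)=-91/24 = (7·2²/(2·4)+(-91/24))/2000 = -7/48000 rad
Load 2 — uniform load w=18 kN/m over full span:
  θ_2 = -w(L³-6Lx²+4x³)/(24EI) = -18·(4³-6·4·2²+4·2³)/(24·2000) = 0 rad
Load 3 — applied couple M₀=7 kN·m at a=8/3 m (b=L-a=4/3):
  θ_3 = (M₀x²/(2L)+C₁)/EI  [x≤a] with C₁=M₀(3b²-L²)/(6L)=-28/9 = (7·2²/(2·4)+(-28/9))/2000 = 7/36000 rad
Load 4 — triangular load w₀=19 kN/m (0→w₀ over full span):
  θ_4 = -w₀(7L⁴-30L²x²+15x⁴)/(360LEI) = -19·(7·4⁴-30·4²·2²+15·2⁴)/(360·4·2000) = -133/180000 rad
Superposition: θ = Σ θ_i = -497/720000 rad ≈ -0.000690 rad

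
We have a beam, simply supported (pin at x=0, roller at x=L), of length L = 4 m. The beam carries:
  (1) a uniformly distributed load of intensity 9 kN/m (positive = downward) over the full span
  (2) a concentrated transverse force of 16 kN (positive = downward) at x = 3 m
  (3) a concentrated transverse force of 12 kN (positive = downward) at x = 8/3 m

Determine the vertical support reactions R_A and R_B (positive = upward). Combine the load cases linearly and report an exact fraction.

R_A = 26 kN, R_B = 38 kN

Load 1 — uniform load w=9 kN/m over full span:
  R_A = wL/2 = 9·4/2 = 18 kN
  R_B = wL/2 = 9·4/2 = 18 kN
Load 2 — point force P=16 kN at a=3 m (b=L-a=1):
  R_A = Pb/L = 16·1/4 = 4 kN
  R_B = Pa/L = 16·3/4 = 12 kN
Load 3 — point force P=12 kN at a=8/3 m (b=L-a=4/3):
  R_A = Pb/L = 12·(4/3)/4 = 4 kN
  R_B = Pa/L = 12·(8/3)/4 = 8 kN
Superposition: R_A = 26 kN, R_B = 38 kN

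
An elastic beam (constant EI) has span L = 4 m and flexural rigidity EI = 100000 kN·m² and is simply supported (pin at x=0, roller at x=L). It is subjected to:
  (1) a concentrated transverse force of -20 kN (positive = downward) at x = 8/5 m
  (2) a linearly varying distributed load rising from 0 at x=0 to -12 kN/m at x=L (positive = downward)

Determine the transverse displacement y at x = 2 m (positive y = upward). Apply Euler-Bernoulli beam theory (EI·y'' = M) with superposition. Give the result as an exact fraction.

y(2) = 847/1875000 m

Load 1 — point force P=-20 kN at a=8/5 m (b=L-a=12/5):
  y_1 = -Pa(L-x)(2Lx-a²-x²)/(6LEI)  [x>a] = -(-20)·(8/5)·(4-2)·(2·4·2-(8/5)²-2²)/(6·4·100000) = 59/234375 m
Load 2 — triangular load w₀=-12 kN/m (0→w₀ over full span):
  y_2 = -w₀x(7L⁴-10L²x²+3x⁴)/(360LEI) = -(-12)·2·(7·4⁴-10·4²·2²+3·2⁴)/(360·4·100000) = 1/5000 m
Superposition: y = Σ y_i = 847/1875000 m ≈ 0.000452 m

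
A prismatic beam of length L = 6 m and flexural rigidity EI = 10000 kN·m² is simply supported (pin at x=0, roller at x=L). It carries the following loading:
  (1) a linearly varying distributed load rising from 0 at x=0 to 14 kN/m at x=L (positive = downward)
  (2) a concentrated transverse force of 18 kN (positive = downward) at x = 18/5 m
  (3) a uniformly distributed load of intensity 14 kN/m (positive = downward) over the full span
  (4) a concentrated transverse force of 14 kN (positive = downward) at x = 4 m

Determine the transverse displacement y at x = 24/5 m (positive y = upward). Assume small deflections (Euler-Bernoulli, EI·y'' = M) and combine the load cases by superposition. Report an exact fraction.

y(24/5) = -1730579/58593750 m

Load 1 — triangular load w₀=14 kN/m (0→w₀ over full span):
  y_1 = -w₀x(7L⁴-10L²x²+3x⁴)/(360LEI) = -14·(24/5)·(7·6⁴-10·6²·(24/5)²+3·(24/5)⁴)/(360·6·10000) = -72009/9765625 m
Load 2 — point force P=18 kN at a=18/5 m (b=L-a=12/5):
  y_2 = -Pa(L-x)(2Lx-a²-x²)/(6LEI)  [x>a] = -18·(18/5)·(6-(24/5))·(2·6·(24/5)-(18/5)²-(24/5)²)/(6·6·10000) = -729/156250 m
Load 3 — uniform load w=14 kN/m over full span:
  y_3 = -wx(L³-2Lx²+x³)/(24EI) = -14·(24/5)·(6³-2·6·(24/5)²+(24/5)³)/(24·10000) = -5481/390625 m
Load 4 — point force P=14 kN at a=4 m (b=L-a=2):
  y_4 = -Pa(L-x)(2Lx-a²-x²)/(6LEI)  [x>a] = -14·4·(6-(24/5))·(2·6·(24/5)-4²-(24/5)²)/(6·6·10000) = -812/234375 m
Superposition: y = Σ y_i = -1730579/58593750 m ≈ -0.029535 m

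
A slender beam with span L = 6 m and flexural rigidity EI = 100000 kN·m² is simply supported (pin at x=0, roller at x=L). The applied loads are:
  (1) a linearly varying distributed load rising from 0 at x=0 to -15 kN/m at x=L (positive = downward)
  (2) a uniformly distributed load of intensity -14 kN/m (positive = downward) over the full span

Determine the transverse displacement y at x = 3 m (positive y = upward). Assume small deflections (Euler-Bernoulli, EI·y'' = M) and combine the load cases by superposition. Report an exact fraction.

y(3) = 1161/320000 m

Load 1 — triangular load w₀=-15 kN/m (0→w₀ over full span):
  y_1 = -w₀x(7L⁴-10L²x²+3x⁴)/(360LEI) = -(-15)·3·(7·6⁴-10·6²·3²+3·3⁴)/(360·6·100000) = 81/64000 m
Load 2 — uniform load w=-14 kN/m over full span:
  y_2 = -wx(L³-2Lx²+x³)/(24EI) = -(-14)·3·(6³-2·6·3²+3³)/(24·100000) = 189/80000 m
Superposition: y = Σ y_i = 1161/320000 m ≈ 0.003628 m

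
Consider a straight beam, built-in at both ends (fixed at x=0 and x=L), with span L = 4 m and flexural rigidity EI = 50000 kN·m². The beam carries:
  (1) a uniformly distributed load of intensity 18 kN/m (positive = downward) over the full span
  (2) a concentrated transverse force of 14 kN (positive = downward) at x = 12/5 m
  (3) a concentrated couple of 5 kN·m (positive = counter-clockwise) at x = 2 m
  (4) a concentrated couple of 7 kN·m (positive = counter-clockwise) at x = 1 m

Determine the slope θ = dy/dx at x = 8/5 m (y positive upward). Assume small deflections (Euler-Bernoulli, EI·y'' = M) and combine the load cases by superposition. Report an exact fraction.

Load 1 — uniform load w=18 kN/m over full span:
  θ_1 = -wx(L-x)(L-2x)/(12EI) = -18·(8/5)·(4-(8/5))·(4-2·(8/5))/(12·50000) = -36/390625 rad
Load 2 — point force P=14 kN at a=12/5 m (b=L-a=8/5):
  θ_2 = -Pb²x(2aL-(3a+b)x)/(2L³EI)  [x≤a] = -14·(8/5)²·(8/5)·(2·(12/5)·4-(3·(12/5)+(8/5))·(8/5))/(2·4³·50000) = -448/9765625 rad
Load 3 — applied couple M₀=5 kN·m at a=2 m (b=L-a=2):
  θ_3 = (R_Ax²/2 - M_Ax)/EI  [x≤a] with R_A=15/8, M_A=5/4 = ((15/8)·(8/5)²/2 - (5/4)·(8/5))/50000 = 1/125000 rad
Load 4 — applied couple M₀=7 kN·m at a=1 m (b=L-a=3):
  θ_4 = (R_Ax²/2 - M_Ax - M₀(x-a))/EI  [x>a] with R_A=63/32, M_A=-21/16 = ((63/32)·(8/5)²/2 - (-21/16)·(8/5) - 7·((8/5)-1))/50000 = 21/2500000 rad
Superposition: θ = Σ θ_i = -38011/312500000 rad ≈ -0.000122 rad

θ(8/5) = -38011/312500000 rad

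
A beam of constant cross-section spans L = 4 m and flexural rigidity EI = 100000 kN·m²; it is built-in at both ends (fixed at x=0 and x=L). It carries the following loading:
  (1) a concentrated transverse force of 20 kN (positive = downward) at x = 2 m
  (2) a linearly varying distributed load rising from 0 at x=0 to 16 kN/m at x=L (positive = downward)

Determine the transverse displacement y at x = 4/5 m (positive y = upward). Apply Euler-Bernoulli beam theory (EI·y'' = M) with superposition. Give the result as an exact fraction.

Load 1 — point force P=20 kN at a=2 m (b=L-a=2):
  y_1 = -Pb²x²(3aL-(3a+b)x)/(6L³EI)  [x≤a] = -20·2²·(4/5)²·(3·2·4-(3·2+2)·(4/5))/(6·4³·100000) = -11/468750 m
Load 2 — triangular load w₀=16 kN/m (0→w₀ over full span):
  y_2 = -w₀x²(L-x)²(x+2L)/(120LEI) = -16·(4/5)²·(4-(4/5))²·((4/5)+2·4)/(120·4·100000) = -2816/146484375 m
Superposition: y = Σ y_i = -4169/97656250 m ≈ -0.000043 m

y(4/5) = -4169/97656250 m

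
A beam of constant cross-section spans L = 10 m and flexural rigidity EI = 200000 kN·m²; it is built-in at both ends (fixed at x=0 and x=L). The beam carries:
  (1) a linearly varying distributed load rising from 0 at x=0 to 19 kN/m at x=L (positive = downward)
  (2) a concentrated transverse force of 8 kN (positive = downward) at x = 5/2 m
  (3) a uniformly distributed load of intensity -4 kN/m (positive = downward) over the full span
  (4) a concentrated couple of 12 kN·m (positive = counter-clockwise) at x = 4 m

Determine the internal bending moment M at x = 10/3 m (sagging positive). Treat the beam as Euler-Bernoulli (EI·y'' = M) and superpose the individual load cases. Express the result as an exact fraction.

M(10/3) = 143617/8100 kN·m

Load 1 — triangular load w₀=19 kN/m (0→w₀ over full span):
  M_1 = 3w₀Lx/20 - w₀L²/30 - w₀x³/(6L) = 3·19·10·(10/3)/20 - 19·10²/30 - 19·(10/3)³/(6·10) = 1615/81 kN·m
Load 2 — point force P=8 kN at a=5/2 m (b=L-a=15/2):
  M_2 = Pa²(a+3b)(L-x)/L³ - Pa²b/L²  [x>a] = 8·(5/2)²·((5/2)+3·(15/2))·(10-(10/3))/10³ - 8·(5/2)²·(15/2)/10² = 55/12 kN·m
Load 3 — uniform load w=-4 kN/m over full span:
  M_3 = wLx/2 - wL²/12 - wx²/2 = (-4)·10·(10/3)/2 - (-4)·10²/12 - (-4)·(10/3)²/2 = -100/9 kN·m
Load 4 — applied couple M₀=12 kN·m at a=4 m (b=L-a=6):
  M_4 = R_Ax - M_A  [x≤a] with R_A=216/125, M_A=36/25 = (216/125)·(10/3) - (36/25) = 108/25 kN·m
Superposition: M = Σ M_i = 143617/8100 kN·m ≈ 17.730494 kN·m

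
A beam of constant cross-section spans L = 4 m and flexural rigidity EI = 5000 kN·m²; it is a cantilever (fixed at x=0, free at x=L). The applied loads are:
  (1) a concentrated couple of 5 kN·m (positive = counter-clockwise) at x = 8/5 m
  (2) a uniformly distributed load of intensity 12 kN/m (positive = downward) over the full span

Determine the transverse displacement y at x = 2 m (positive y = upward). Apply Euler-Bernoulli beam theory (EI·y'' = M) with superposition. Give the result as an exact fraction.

y(2) = -79/3125 m

Load 1 — applied couple M₀=5 kN·m at a=8/5 m (b=L-a=12/5):
  y_1 = M₀a(2x-a)/(2EI)  [x>a] = 5·(8/5)·(2·2-(8/5))/(2·5000) = 6/3125 m
Load 2 — uniform load w=12 kN/m over full span:
  y_2 = -wx²(x²-4Lx+6L²)/(24EI) = -12·2²·(2²-4·4·2+6·4²)/(24·5000) = -17/625 m
Superposition: y = Σ y_i = -79/3125 m ≈ -0.025280 m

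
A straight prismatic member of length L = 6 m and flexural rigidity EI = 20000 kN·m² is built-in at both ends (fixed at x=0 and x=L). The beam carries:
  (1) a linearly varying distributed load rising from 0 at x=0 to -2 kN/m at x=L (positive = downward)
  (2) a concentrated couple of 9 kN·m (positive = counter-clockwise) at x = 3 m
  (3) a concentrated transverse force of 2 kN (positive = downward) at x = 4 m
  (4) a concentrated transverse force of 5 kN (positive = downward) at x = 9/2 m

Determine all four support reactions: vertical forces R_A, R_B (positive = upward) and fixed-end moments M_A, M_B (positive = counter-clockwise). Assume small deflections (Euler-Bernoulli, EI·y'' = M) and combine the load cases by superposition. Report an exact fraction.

Load 1 — triangular load w₀=-2 kN/m (0→w₀ over full span):
  R_A = 3w₀L/20 = 3·(-2)·6/20 = -9/5 kN
  M_A = w₀L²/30 = (-2)·6²/30 = -12/5 kN·m
  R_B = 7w₀L/20 = 7·(-2)·6/20 = -21/5 kN
  M_B = -w₀L²/20 = -(-2)·6²/20 = 18/5 kN·m
Load 2 — applied couple M₀=9 kN·m at a=3 m (b=L-a=3):
  R_A = 6M₀ab/L³ = 6·9·3·3/6³ = 9/4 kN
  M_A = M₀b(2a-b)/L² = 9·3·(2·3-3)/6² = 9/4 kN·m
  R_B = -6M₀ab/L³ = -6·9·3·3/6³ = -9/4 kN
  M_B = M₀a(2b-a)/L² = 9·3·(2·3-3)/6² = 9/4 kN·m
Load 3 — point force P=2 kN at a=4 m (b=L-a=2):
  R_A = Pb²(3a+b)/L³ = 2·2²·(3·4+2)/6³ = 14/27 kN
  M_A = Pab²/L² = 2·4·2²/6² = 8/9 kN·m
  R_B = Pa²(a+3b)/L³ = 2·4²·(4+3·2)/6³ = 40/27 kN
  M_B = -Pa²b/L² = -2·4²·2/6² = -16/9 kN·m
Load 4 — point force P=5 kN at a=9/2 m (b=L-a=3/2):
  R_A = Pb²(3a+b)/L³ = 5·(3/2)²·(3·(9/2)+(3/2))/6³ = 25/32 kN
  M_A = Pab²/L² = 5·(9/2)·(3/2)²/6² = 45/32 kN·m
  R_B = Pa²(a+3b)/L³ = 5·(9/2)²·((9/2)+3·(3/2))/6³ = 135/32 kN
  M_B = -Pa²b/L² = -5·(9/2)²·(3/2)/6² = -135/32 kN·m
Superposition: R_A = 7559/4320 kN, M_A = 3089/1440 kN·m, R_B = -3239/4320 kN, M_B = -211/1440 kN·m

R_A = 7559/4320 kN, M_A = 3089/1440 kN·m, R_B = -3239/4320 kN, M_B = -211/1440 kN·m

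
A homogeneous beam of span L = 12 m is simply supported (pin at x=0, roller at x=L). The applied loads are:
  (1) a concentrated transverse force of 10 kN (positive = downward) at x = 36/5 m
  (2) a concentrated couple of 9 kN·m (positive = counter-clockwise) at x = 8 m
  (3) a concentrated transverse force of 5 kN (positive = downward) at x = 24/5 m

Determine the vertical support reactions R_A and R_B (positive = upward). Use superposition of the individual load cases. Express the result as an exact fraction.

Load 1 — point force P=10 kN at a=36/5 m (b=L-a=24/5):
  R_A = Pb/L = 10·(24/5)/12 = 4 kN
  R_B = Pa/L = 10·(36/5)/12 = 6 kN
Load 2 — applied couple M₀=9 kN·m at a=8 m (b=L-a=4):
  R_A = M₀/L = 9/12 = 3/4 kN
  R_B = -M₀/L = -9/12 = -3/4 kN
Load 3 — point force P=5 kN at a=24/5 m (b=L-a=36/5):
  R_A = Pb/L = 5·(36/5)/12 = 3 kN
  R_B = Pa/L = 5·(24/5)/12 = 2 kN
Superposition: R_A = 31/4 kN, R_B = 29/4 kN

R_A = 31/4 kN, R_B = 29/4 kN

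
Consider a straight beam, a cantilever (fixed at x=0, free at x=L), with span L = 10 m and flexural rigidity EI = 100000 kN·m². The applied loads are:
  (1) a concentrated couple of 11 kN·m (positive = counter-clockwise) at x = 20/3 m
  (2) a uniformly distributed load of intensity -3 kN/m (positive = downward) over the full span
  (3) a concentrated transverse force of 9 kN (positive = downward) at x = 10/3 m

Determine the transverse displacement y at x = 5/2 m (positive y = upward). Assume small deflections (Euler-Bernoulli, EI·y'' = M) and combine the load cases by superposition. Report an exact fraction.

y(5/2) = 1841/512000 m

Load 1 — applied couple M₀=11 kN·m at a=20/3 m (b=L-a=10/3):
  y_1 = M₀x²/(2EI)  [x≤a] = 11·(5/2)²/(2·100000) = 11/32000 m
Load 2 — uniform load w=-3 kN/m over full span:
  y_2 = -wx²(x²-4Lx+6L²)/(24EI) = -(-3)·(5/2)²·((5/2)²-4·10·(5/2)+6·10²)/(24·100000) = 81/20480 m
Load 3 — point force P=9 kN at a=10/3 m (b=L-a=20/3):
  y_3 = -Px²(3a-x)/(6EI)  [x≤a] = -9·(5/2)²·(3·(10/3)-(5/2))/(6·100000) = -9/12800 m
Superposition: y = Σ y_i = 1841/512000 m ≈ 0.003596 m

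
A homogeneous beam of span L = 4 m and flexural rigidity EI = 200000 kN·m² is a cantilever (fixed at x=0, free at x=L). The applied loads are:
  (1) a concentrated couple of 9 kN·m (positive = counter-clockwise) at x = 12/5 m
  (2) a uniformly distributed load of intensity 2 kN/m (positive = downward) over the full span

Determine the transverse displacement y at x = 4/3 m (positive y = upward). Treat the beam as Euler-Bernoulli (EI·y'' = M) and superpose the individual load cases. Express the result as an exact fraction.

Load 1 — applied couple M₀=9 kN·m at a=12/5 m (b=L-a=8/5):
  y_1 = M₀x²/(2EI)  [x≤a] = 9·(4/3)²/(2·200000) = 1/25000 m
Load 2 — uniform load w=2 kN/m over full span:
  y_2 = -wx²(x²-4Lx+6L²)/(24EI) = -2·(4/3)²·((4/3)²-4·4·(4/3)+6·4²)/(24·200000) = -43/759375 m
Superposition: y = Σ y_i = -101/6075000 m ≈ -0.000017 m

y(4/3) = -101/6075000 m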